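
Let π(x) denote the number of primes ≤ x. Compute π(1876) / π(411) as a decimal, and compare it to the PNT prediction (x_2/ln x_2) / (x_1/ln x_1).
π(1876)/π(411) = 287/80 ≈ 3.5875;  PNT prediction ≈ 3.6450.

π(411) = 80 and π(1876) = 287, so π(1876)/π(411) ≈ 3.5875. The PNT-predicted ratio is (1876/ln(1876)) / (411/ln(411)) ≈ 3.6450. The two agree to within a few percent, as expected.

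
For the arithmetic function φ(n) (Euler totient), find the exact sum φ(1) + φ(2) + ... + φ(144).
Σ_{n ≤ 144} φ(n) = 6330

Compute φ(n) for each 1 ≤ n ≤ 144: φ(1) = 1, φ(2) = 1, φ(3) = 2, φ(4) = 2, φ(5) = 4, φ(6) = 2, φ(7) = 6, φ(8) = 4, φ(9) = 6, φ(10) = 4, φ(11) = 10, φ(12) = 4, φ(13) = 12, φ(14) = 6, φ(15) = 8, φ(16) = 8, φ(17) = 16, φ(18) = 6, φ(19) = 18, φ(20) = 8, φ(21) = 12, φ(22) = 10, φ(23) = 22, φ(24) = 8, φ(25) = 20, φ(26) = 12, φ(27) = 18, φ(28) = 12, φ(29) = 28, φ(30) = 8, φ(31) = 30, φ(32) = 16, φ(33) = 20, φ(34) = 16, φ(35) = 24, φ(36) = 12, φ(37) = 36, φ(38) = 18, φ(39) = 24, φ(40) = 16, φ(41) = 40, φ(42) = 12, φ(43) = 42, φ(44) = 20, φ(45) = 24, φ(46) = 22, φ(47) = 46, φ(48) = 16, φ(49) = 42, φ(50) = 20, φ(51) = 32, φ(52) = 24, φ(53) = 52, φ(54) = 18, φ(55) = 40, φ(56) = 24, φ(57) = 36, φ(58) = 28, φ(59) = 58, φ(60) = 16, φ(61) = 60, φ(62) = 30, φ(63) = 36, φ(64) = 32, φ(65) = 48, φ(66) = 20, φ(67) = 66, φ(68) = 32, φ(69) = 44, φ(70) = 24, φ(71) = 70, φ(72) = 24, φ(73) = 72, φ(74) = 36, φ(75) = 40, φ(76) = 36, φ(77) = 60, φ(78) = 24, φ(79) = 78, φ(80) = 32, φ(81) = 54, φ(82) = 40, φ(83) = 82, φ(84) = 24, φ(85) = 64, φ(86) = 42, φ(87) = 56, φ(88) = 40, φ(89) = 88, φ(90) = 24, φ(91) = 72, φ(92) = 44, φ(93) = 60, φ(94) = 46, φ(95) = 72, φ(96) = 32, φ(97) = 96, φ(98) = 42, φ(99) = 60, φ(100) = 40, φ(101) = 100, φ(102) = 32, φ(103) = 102, φ(104) = 48, φ(105) = 48, φ(106) = 52, φ(107) = 106, φ(108) = 36, φ(109) = 108, φ(110) = 40, φ(111) = 72, φ(112) = 48, φ(113) = 112, φ(114) = 36, φ(115) = 88, φ(116) = 56, φ(117) = 72, φ(118) = 58, φ(119) = 96, φ(120) = 32, φ(121) = 110, φ(122) = 60, φ(123) = 80, φ(124) = 60, φ(125) = 100, φ(126) = 36, φ(127) = 126, φ(128) = 64, φ(129) = 84, φ(130) = 48, φ(131) = 130, φ(132) = 40, φ(133) = 108, φ(134) = 66, φ(135) = 72, φ(136) = 64, φ(137) = 136, φ(138) = 44, φ(139) = 138, φ(140) = 48, φ(141) = 92, φ(142) = 70, φ(143) = 120, φ(144) = 48. Summing all 144 values: 6330. (Average order: Σ_{n ≤ x} φ(n) ~ (3/π²) x². For x = 144, (3/π²)·144² ≈ 6302.99.)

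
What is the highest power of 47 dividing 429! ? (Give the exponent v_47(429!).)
v_47(429!) = 9

Legendre's formula: v_p(n!) = Σ_{k ≥ 1} ⌊n / p^k⌋. For p = 47, n = 429, the terms are:
  ⌊429/47^1⌋ = ⌊429/47⌋ = 9
(the next term ⌊429/47^2⌋ = 0, terminating the sum). Summing: v_47(429!) = 9 = 9.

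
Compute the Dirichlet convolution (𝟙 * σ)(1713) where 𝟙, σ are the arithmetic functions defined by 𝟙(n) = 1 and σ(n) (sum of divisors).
(𝟙 * σ)(1713) = 2865

Divisors of 1713: [1, 3, 571, 1713]. For each d | 1713:
  d = 1: 𝟙(1) · σ(1713/1) = 1 · 2288 = 2288
  d = 3: 𝟙(3) · σ(1713/3) = 1 · 572 = 572
  d = 571: 𝟙(571) · σ(1713/571) = 1 · 4 = 4
  d = 1713: 𝟙(1713) · σ(1713/1713) = 1 · 1 = 1
Summing: (𝟙 * σ)(1713) = 2288 + 572 + 4 + 1 = 2865.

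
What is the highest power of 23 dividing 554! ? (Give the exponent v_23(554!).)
v_23(554!) = 25

Legendre's formula: v_p(n!) = Σ_{k ≥ 1} ⌊n / p^k⌋. For p = 23, n = 554, the terms are:
  ⌊554/23^1⌋ = ⌊554/23⌋ = 24
  ⌊554/23^2⌋ = ⌊554/529⌋ = 1
(the next term ⌊554/23^3⌋ = 0, terminating the sum). Summing: v_23(554!) = 24 + 1 = 25.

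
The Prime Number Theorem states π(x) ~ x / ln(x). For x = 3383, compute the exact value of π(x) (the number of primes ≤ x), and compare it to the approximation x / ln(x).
π(3383) = 476;  x/ln(x) ≈ 416.29;  relative error ≈ 12.54%.

Directly count primes up to 3383: π(3383) = 476. The PNT approximation gives 3383/ln(3383) ≈ 3383/8.12652 ≈ 416.29. Relative error (π(x) − x/ln(x)) / π(x) ≈ 12.54%; the approximation is known to undercount slightly (Li(x) is a better estimate).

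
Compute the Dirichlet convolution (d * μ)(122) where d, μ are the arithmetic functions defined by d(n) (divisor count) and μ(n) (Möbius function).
(d * μ)(122) = 1

Divisors of 122: [1, 2, 61, 122]. For each d | 122:
  d = 1: d(1) · μ(122/1) = 1 · 1 = 1
  d = 2: d(2) · μ(122/2) = 2 · -1 = -2
  d = 61: d(61) · μ(122/61) = 2 · -1 = -2
  d = 122: d(122) · μ(122/122) = 4 · 1 = 4
Summing: (d * μ)(122) = 1 + -2 + -2 + 4 = 1.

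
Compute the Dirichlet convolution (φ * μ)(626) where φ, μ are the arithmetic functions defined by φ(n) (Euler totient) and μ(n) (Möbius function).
(φ * μ)(626) = 0

Divisors of 626: [1, 2, 313, 626]. For each d | 626:
  d = 1: φ(1) · μ(626/1) = 1 · 1 = 1
  d = 2: φ(2) · μ(626/2) = 1 · -1 = -1
  d = 313: φ(313) · μ(626/313) = 312 · -1 = -312
  d = 626: φ(626) · μ(626/626) = 312 · 1 = 312
Summing: (φ * μ)(626) = 1 + -1 + -312 + 312 = 0.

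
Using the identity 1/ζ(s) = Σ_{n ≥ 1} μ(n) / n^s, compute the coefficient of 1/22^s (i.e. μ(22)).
μ(22) = 1

Factor n = 22 = 2 · 11. μ(n) = 0 if any exponent ≥ 2 (not squarefree); otherwise μ(n) = (−1)^{ω(n)} where ω(n) is the number of distinct prime factors. Applying: μ(22) = 1.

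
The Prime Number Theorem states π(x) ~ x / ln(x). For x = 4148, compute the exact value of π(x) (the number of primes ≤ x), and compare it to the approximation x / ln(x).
π(4148) = 570;  x/ln(x) ≈ 497.94;  relative error ≈ 12.64%.

Directly count primes up to 4148: π(4148) = 570. The PNT approximation gives 4148/ln(4148) ≈ 4148/8.33038 ≈ 497.94. Relative error (π(x) − x/ln(x)) / π(x) ≈ 12.64%; the approximation is known to undercount slightly (Li(x) is a better estimate).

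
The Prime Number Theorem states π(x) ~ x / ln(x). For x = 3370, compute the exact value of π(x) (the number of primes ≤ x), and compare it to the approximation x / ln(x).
π(3370) = 474;  x/ln(x) ≈ 414.89;  relative error ≈ 12.47%.

Directly count primes up to 3370: π(3370) = 474. The PNT approximation gives 3370/ln(3370) ≈ 3370/8.12267 ≈ 414.89. Relative error (π(x) − x/ln(x)) / π(x) ≈ 12.47%; the approximation is known to undercount slightly (Li(x) is a better estimate).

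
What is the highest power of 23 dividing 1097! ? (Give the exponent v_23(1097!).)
v_23(1097!) = 49

Legendre's formula: v_p(n!) = Σ_{k ≥ 1} ⌊n / p^k⌋. For p = 23, n = 1097, the terms are:
  ⌊1097/23^1⌋ = ⌊1097/23⌋ = 47
  ⌊1097/23^2⌋ = ⌊1097/529⌋ = 2
(the next term ⌊1097/23^3⌋ = 0, terminating the sum). Summing: v_23(1097!) = 47 + 2 = 49.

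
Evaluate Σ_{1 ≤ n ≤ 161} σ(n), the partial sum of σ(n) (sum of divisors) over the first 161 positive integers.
Σ_{n ≤ 161} σ(n) = 21346

Compute σ(n) for each 1 ≤ n ≤ 161: σ(1) = 1, σ(2) = 3, σ(3) = 4, σ(4) = 7, σ(5) = 6, σ(6) = 12, σ(7) = 8, σ(8) = 15, σ(9) = 13, σ(10) = 18, σ(11) = 12, σ(12) = 28, σ(13) = 14, σ(14) = 24, σ(15) = 24, σ(16) = 31, σ(17) = 18, σ(18) = 39, σ(19) = 20, σ(20) = 42, σ(21) = 32, σ(22) = 36, σ(23) = 24, σ(24) = 60, σ(25) = 31, σ(26) = 42, σ(27) = 40, σ(28) = 56, σ(29) = 30, σ(30) = 72, σ(31) = 32, σ(32) = 63, σ(33) = 48, σ(34) = 54, σ(35) = 48, σ(36) = 91, σ(37) = 38, σ(38) = 60, σ(39) = 56, σ(40) = 90, σ(41) = 42, σ(42) = 96, σ(43) = 44, σ(44) = 84, σ(45) = 78, σ(46) = 72, σ(47) = 48, σ(48) = 124, σ(49) = 57, σ(50) = 93, σ(51) = 72, σ(52) = 98, σ(53) = 54, σ(54) = 120, σ(55) = 72, σ(56) = 120, σ(57) = 80, σ(58) = 90, σ(59) = 60, σ(60) = 168, σ(61) = 62, σ(62) = 96, σ(63) = 104, σ(64) = 127, σ(65) = 84, σ(66) = 144, σ(67) = 68, σ(68) = 126, σ(69) = 96, σ(70) = 144, σ(71) = 72, σ(72) = 195, σ(73) = 74, σ(74) = 114, σ(75) = 124, σ(76) = 140, σ(77) = 96, σ(78) = 168, σ(79) = 80, σ(80) = 186, σ(81) = 121, σ(82) = 126, σ(83) = 84, σ(84) = 224, σ(85) = 108, σ(86) = 132, σ(87) = 120, σ(88) = 180, σ(89) = 90, σ(90) = 234, σ(91) = 112, σ(92) = 168, σ(93) = 128, σ(94) = 144, σ(95) = 120, σ(96) = 252, σ(97) = 98, σ(98) = 171, σ(99) = 156, σ(100) = 217, σ(101) = 102, σ(102) = 216, σ(103) = 104, σ(104) = 210, σ(105) = 192, σ(106) = 162, σ(107) = 108, σ(108) = 280, σ(109) = 110, σ(110) = 216, σ(111) = 152, σ(112) = 248, σ(113) = 114, σ(114) = 240, σ(115) = 144, σ(116) = 210, σ(117) = 182, σ(118) = 180, σ(119) = 144, σ(120) = 360, σ(121) = 133, σ(122) = 186, σ(123) = 168, σ(124) = 224, σ(125) = 156, σ(126) = 312, σ(127) = 128, σ(128) = 255, σ(129) = 176, σ(130) = 252, σ(131) = 132, σ(132) = 336, σ(133) = 160, σ(134) = 204, σ(135) = 240, σ(136) = 270, σ(137) = 138, σ(138) = 288, σ(139) = 140, σ(140) = 336, σ(141) = 192, σ(142) = 216, σ(143) = 168, σ(144) = 403, σ(145) = 180, σ(146) = 222, σ(147) = 228, σ(148) = 266, σ(149) = 150, σ(150) = 372, σ(151) = 152, σ(152) = 300, σ(153) = 234, σ(154) = 288, σ(155) = 192, σ(156) = 392, σ(157) = 158, σ(158) = 240, σ(159) = 216, σ(160) = 378, σ(161) = 192. Summing all 161 values: 21346. (Average order: Σ_{n ≤ x} σ(n) ~ (π²/12) x². For x = 161, (π²/12)·161² ≈ 21319.17.)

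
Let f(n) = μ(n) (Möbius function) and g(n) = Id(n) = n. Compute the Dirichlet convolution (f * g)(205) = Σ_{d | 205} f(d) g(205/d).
(μ * Id)(205) = 160

Divisors of 205: [1, 5, 41, 205]. For each d | 205:
  d = 1: μ(1) · Id(205/1) = 1 · 205 = 205
  d = 5: μ(5) · Id(205/5) = -1 · 41 = -41
  d = 41: μ(41) · Id(205/41) = -1 · 5 = -5
  d = 205: μ(205) · Id(205/205) = 1 · 1 = 1
Summing: (μ * Id)(205) = 205 + -41 + -5 + 1 = 160.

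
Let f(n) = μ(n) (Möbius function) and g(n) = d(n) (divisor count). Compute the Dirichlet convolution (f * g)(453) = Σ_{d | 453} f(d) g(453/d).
(μ * d)(453) = 1

Divisors of 453: [1, 3, 151, 453]. For each d | 453:
  d = 1: μ(1) · d(453/1) = 1 · 4 = 4
  d = 3: μ(3) · d(453/3) = -1 · 2 = -2
  d = 151: μ(151) · d(453/151) = -1 · 2 = -2
  d = 453: μ(453) · d(453/453) = 1 · 1 = 1
Summing: (μ * d)(453) = 4 + -2 + -2 + 1 = 1.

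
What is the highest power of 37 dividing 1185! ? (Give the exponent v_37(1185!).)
v_37(1185!) = 32

Legendre's formula: v_p(n!) = Σ_{k ≥ 1} ⌊n / p^k⌋. For p = 37, n = 1185, the terms are:
  ⌊1185/37^1⌋ = ⌊1185/37⌋ = 32
(the next term ⌊1185/37^2⌋ = 0, terminating the sum). Summing: v_37(1185!) = 32 = 32.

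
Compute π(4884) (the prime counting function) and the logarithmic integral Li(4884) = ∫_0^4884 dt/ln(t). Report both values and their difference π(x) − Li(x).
π(4884) = 653;  Li(4884) ≈ 670.64;  π(x) − Li(x) ≈ -17.64.

Direct count of primes ≤ 4884 gives π(4884) = 653. Numerical evaluation of the logarithmic integral gives Li(4884) ≈ 670.64. The difference π(x) − Li(x) ≈ -17.64 is typically negative for small/moderate x (Li(x) overestimates), though Littlewood's theorem shows this sign changes infinitely often.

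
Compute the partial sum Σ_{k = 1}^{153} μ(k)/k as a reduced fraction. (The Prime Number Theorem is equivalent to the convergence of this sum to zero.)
Σ μ(k)/k = 498553581288971583508015817946071430122138094746515981177/75106511663943725776296745409664000450228387787452181363970

Values of μ(k) for 1 ≤ k ≤ 153: μ(1) = 1, μ(2) = -1, μ(3) = -1, μ(5) = -1, μ(6) = 1, μ(7) = -1, μ(10) = 1, μ(11) = -1, μ(13) = -1, μ(14) = 1, μ(15) = 1, μ(17) = -1, μ(19) = -1, μ(21) = 1, μ(22) = 1, μ(23) = -1, μ(26) = 1, μ(29) = -1, μ(30) = -1, μ(31) = -1, μ(33) = 1, μ(34) = 1, μ(35) = 1, μ(37) = -1, μ(38) = 1, μ(39) = 1, μ(41) = -1, μ(42) = -1, μ(43) = -1, μ(46) = 1, μ(47) = -1, μ(51) = 1, μ(53) = -1, μ(55) = 1, μ(57) = 1, μ(58) = 1, μ(59) = -1, μ(61) = -1, μ(62) = 1, μ(65) = 1, μ(66) = -1, μ(67) = -1, μ(69) = 1, μ(70) = -1, μ(71) = -1, μ(73) = -1, μ(74) = 1, μ(77) = 1, μ(78) = -1, μ(79) = -1, μ(82) = 1, μ(83) = -1, μ(85) = 1, μ(86) = 1, μ(87) = 1, μ(89) = -1, μ(91) = 1, μ(93) = 1, μ(94) = 1, μ(95) = 1, μ(97) = -1, μ(101) = -1, μ(102) = -1, μ(103) = -1, μ(105) = -1, μ(106) = 1, μ(107) = -1, μ(109) = -1, μ(110) = -1, μ(111) = 1, μ(113) = -1, μ(114) = -1, μ(115) = 1, μ(118) = 1, μ(119) = 1, μ(122) = 1, μ(123) = 1, μ(127) = -1, μ(129) = 1, μ(130) = -1, μ(131) = -1, μ(133) = 1, μ(134) = 1, μ(137) = -1, μ(138) = -1, μ(139) = -1, μ(141) = 1, μ(142) = 1, μ(143) = 1, μ(145) = 1, μ(146) = 1, μ(149) = -1, μ(151) = -1, with μ = 0 on non-squarefree integers. Summing μ(k)/k for k where μ(k) ≠ 0 gives 498553581288971583508015817946071430122138094746515981177/75106511663943725776296745409664000450228387787452181363970 ≈ 0.0066. (PNT ⟺ this sum → 0 as n → ∞.)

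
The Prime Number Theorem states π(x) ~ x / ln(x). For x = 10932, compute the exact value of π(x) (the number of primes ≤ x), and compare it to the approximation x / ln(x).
π(10932) = 1327;  x/ln(x) ≈ 1175.55;  relative error ≈ 11.41%.

Directly count primes up to 10932: π(10932) = 1327. The PNT approximation gives 10932/ln(10932) ≈ 10932/9.29945 ≈ 1175.55. Relative error (π(x) − x/ln(x)) / π(x) ≈ 11.41%; the approximation is known to undercount slightly (Li(x) is a better estimate).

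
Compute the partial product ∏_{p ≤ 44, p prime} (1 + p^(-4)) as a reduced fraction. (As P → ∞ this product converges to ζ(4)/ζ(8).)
∏ = 9797980044774469102330603903164632306176249714317508104704/9089648120265456627180951239843248289566061362769110535625

The primes p ≤ 44 are [2, 3, 5, 7, 11, 13, 17, 19, 23, 29, 31, 37, 41, 43]. For each, (1 + 1/p^4) = (p^4 + 1)/p^4. Multiplying these fractions over p ∈ [2, 3, 5, 7, 11, 13, 17, 19, 23, 29, 31, 37, 41, 43] gives 9797980044774469102330603903164632306176249714317508104704/9089648120265456627180951239843248289566061362769110535625. (In the limit P → ∞ this tends to ζ(4)/ζ(8).)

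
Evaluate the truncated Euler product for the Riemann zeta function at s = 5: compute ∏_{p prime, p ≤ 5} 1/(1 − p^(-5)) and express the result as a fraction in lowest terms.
∏ = 3037500/2929531

The primes p ≤ 5 are [2, 3, 5]. For each prime, (1 − 1/p^5)^(-1) = p^5 / (p^5 − 1). The product is (1 − 1/2^5)^(-1), (1 − 1/3^5)^(-1), (1 − 1/5^5)^(-1) = ∏ p^5 / (p^5 − 1) = 3037500/2929531.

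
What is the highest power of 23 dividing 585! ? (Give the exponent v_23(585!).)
v_23(585!) = 26

Legendre's formula: v_p(n!) = Σ_{k ≥ 1} ⌊n / p^k⌋. For p = 23, n = 585, the terms are:
  ⌊585/23^1⌋ = ⌊585/23⌋ = 25
  ⌊585/23^2⌋ = ⌊585/529⌋ = 1
(the next term ⌊585/23^3⌋ = 0, terminating the sum). Summing: v_23(585!) = 25 + 1 = 26.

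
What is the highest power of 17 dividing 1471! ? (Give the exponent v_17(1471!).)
v_17(1471!) = 91

Legendre's formula: v_p(n!) = Σ_{k ≥ 1} ⌊n / p^k⌋. For p = 17, n = 1471, the terms are:
  ⌊1471/17^1⌋ = ⌊1471/17⌋ = 86
  ⌊1471/17^2⌋ = ⌊1471/289⌋ = 5
(the next term ⌊1471/17^3⌋ = 0, terminating the sum). Summing: v_17(1471!) = 86 + 5 = 91.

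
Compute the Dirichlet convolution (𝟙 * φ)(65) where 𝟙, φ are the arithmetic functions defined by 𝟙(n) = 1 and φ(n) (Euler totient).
(𝟙 * φ)(65) = 65

Divisors of 65: [1, 5, 13, 65]. For each d | 65:
  d = 1: 𝟙(1) · φ(65/1) = 1 · 48 = 48
  d = 5: 𝟙(5) · φ(65/5) = 1 · 12 = 12
  d = 13: 𝟙(13) · φ(65/13) = 1 · 4 = 4
  d = 65: 𝟙(65) · φ(65/65) = 1 · 1 = 1
Summing: (𝟙 * φ)(65) = 48 + 12 + 4 + 1 = 65.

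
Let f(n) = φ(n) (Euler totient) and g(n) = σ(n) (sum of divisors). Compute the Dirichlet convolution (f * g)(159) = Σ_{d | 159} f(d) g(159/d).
(φ * σ)(159) = 636

Divisors of 159: [1, 3, 53, 159]. For each d | 159:
  d = 1: φ(1) · σ(159/1) = 1 · 216 = 216
  d = 3: φ(3) · σ(159/3) = 2 · 54 = 108
  d = 53: φ(53) · σ(159/53) = 52 · 4 = 208
  d = 159: φ(159) · σ(159/159) = 104 · 1 = 104
Summing: (φ * σ)(159) = 216 + 108 + 208 + 104 = 636.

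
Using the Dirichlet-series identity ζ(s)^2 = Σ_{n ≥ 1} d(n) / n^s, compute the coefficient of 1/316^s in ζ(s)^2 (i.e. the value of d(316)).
d(316) = 6

ζ(s)^2 = (Σ 1/m^s)(Σ 1/k^s). The coefficient of 1/n^s in the product is the number of ordered pairs (m, k) with mk = n, which equals d(n). For n = 316, divisors are [1, 2, 4, 79, 158, 316], so d(316) = 6.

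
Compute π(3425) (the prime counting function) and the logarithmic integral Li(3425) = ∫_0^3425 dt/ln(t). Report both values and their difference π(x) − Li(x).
π(3425) = 480;  Li(3425) ≈ 495.40;  π(x) − Li(x) ≈ -15.40.

Direct count of primes ≤ 3425 gives π(3425) = 480. Numerical evaluation of the logarithmic integral gives Li(3425) ≈ 495.40. The difference π(x) − Li(x) ≈ -15.40 is typically negative for small/moderate x (Li(x) overestimates), though Littlewood's theorem shows this sign changes infinitely often.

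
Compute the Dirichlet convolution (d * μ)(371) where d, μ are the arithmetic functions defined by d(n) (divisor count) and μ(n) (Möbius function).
(d * μ)(371) = 1

Divisors of 371: [1, 7, 53, 371]. For each d | 371:
  d = 1: d(1) · μ(371/1) = 1 · 1 = 1
  d = 7: d(7) · μ(371/7) = 2 · -1 = -2
  d = 53: d(53) · μ(371/53) = 2 · -1 = -2
  d = 371: d(371) · μ(371/371) = 4 · 1 = 4
Summing: (d * μ)(371) = 1 + -2 + -2 + 4 = 1.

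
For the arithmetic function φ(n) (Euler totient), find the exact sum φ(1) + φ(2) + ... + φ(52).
Σ_{n ≤ 52} φ(n) = 830

Compute φ(n) for each 1 ≤ n ≤ 52: φ(1) = 1, φ(2) = 1, φ(3) = 2, φ(4) = 2, φ(5) = 4, φ(6) = 2, φ(7) = 6, φ(8) = 4, φ(9) = 6, φ(10) = 4, φ(11) = 10, φ(12) = 4, φ(13) = 12, φ(14) = 6, φ(15) = 8, φ(16) = 8, φ(17) = 16, φ(18) = 6, φ(19) = 18, φ(20) = 8, φ(21) = 12, φ(22) = 10, φ(23) = 22, φ(24) = 8, φ(25) = 20, φ(26) = 12, φ(27) = 18, φ(28) = 12, φ(29) = 28, φ(30) = 8, φ(31) = 30, φ(32) = 16, φ(33) = 20, φ(34) = 16, φ(35) = 24, φ(36) = 12, φ(37) = 36, φ(38) = 18, φ(39) = 24, φ(40) = 16, φ(41) = 40, φ(42) = 12, φ(43) = 42, φ(44) = 20, φ(45) = 24, φ(46) = 22, φ(47) = 46, φ(48) = 16, φ(49) = 42, φ(50) = 20, φ(51) = 32, φ(52) = 24. Summing all 52 values: 830. (Average order: Σ_{n ≤ x} φ(n) ~ (3/π²) x². For x = 52, (3/π²)·52² ≈ 821.92.)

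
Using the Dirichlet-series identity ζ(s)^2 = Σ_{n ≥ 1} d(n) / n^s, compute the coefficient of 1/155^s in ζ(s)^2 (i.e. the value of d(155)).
d(155) = 4

ζ(s)^2 = (Σ 1/m^s)(Σ 1/k^s). The coefficient of 1/n^s in the product is the number of ordered pairs (m, k) with mk = n, which equals d(n). For n = 155, divisors are [1, 5, 31, 155], so d(155) = 4.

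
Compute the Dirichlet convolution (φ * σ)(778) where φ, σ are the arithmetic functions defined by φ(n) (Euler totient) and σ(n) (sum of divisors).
(φ * σ)(778) = 3112

Divisors of 778: [1, 2, 389, 778]. For each d | 778:
  d = 1: φ(1) · σ(778/1) = 1 · 1170 = 1170
  d = 2: φ(2) · σ(778/2) = 1 · 390 = 390
  d = 389: φ(389) · σ(778/389) = 388 · 3 = 1164
  d = 778: φ(778) · σ(778/778) = 388 · 1 = 388
Summing: (φ * σ)(778) = 1170 + 390 + 1164 + 388 = 3112.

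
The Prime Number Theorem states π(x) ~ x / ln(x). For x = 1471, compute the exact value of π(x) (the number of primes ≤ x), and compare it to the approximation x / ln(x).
π(1471) = 233;  x/ln(x) ≈ 201.68;  relative error ≈ 13.44%.

Directly count primes up to 1471: π(1471) = 233. The PNT approximation gives 1471/ln(1471) ≈ 1471/7.29370 ≈ 201.68. Relative error (π(x) − x/ln(x)) / π(x) ≈ 13.44%; the approximation is known to undercount slightly (Li(x) is a better estimate).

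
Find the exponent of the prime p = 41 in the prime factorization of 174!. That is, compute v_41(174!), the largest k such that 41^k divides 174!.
v_41(174!) = 4

Legendre's formula: v_p(n!) = Σ_{k ≥ 1} ⌊n / p^k⌋. For p = 41, n = 174, the terms are:
  ⌊174/41^1⌋ = ⌊174/41⌋ = 4
(the next term ⌊174/41^2⌋ = 0, terminating the sum). Summing: v_41(174!) = 4 = 4.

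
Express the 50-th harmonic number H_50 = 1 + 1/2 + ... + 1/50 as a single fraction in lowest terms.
H_50 = 13943237577224054960759/3099044504245996706400

Direct summation: H_50 = 1 + 1/2 + ... + 1/50. The least common denominator is lcm(1, ..., 50) = 3099044504245996706400; over this denominator the numerator is 3099044504245996706400 + 1549522252122998353200 + 1033014834748665568800 + 774761126061499176600 + 619808900849199341280 + 516507417374332784400 + 442720643463713815200 + 387380563030749588300 + 344338278249555189600 + 309904450424599670640 + 281731318567817882400 + 258253708687166392200 + 238388038788153592800 + 221360321731856907600 + 206602966949733113760 + 193690281515374794150 + 182296735543882159200 + 172169139124777594800 + 163107605486631405600 + 154952225212299835320 + 147573547821237938400 + 140865659283908941200 + 134741065401999856800 + 129126854343583196100 + 123961780169839868256 + 119194019394076796400 + 114779426083185063200 + 110680160865928453800 + 106863603594689541600 + 103301483474866556880 + 99969177556322474400 + 96845140757687397075 + 93910439522605960800 + 91148367771941079600 + 88544128692742763040 + 86084569562388797400 + 83757959574216127200 + 81553802743315702800 + 79462679596051197600 + 77476112606149917660 + 75586451323073090400 + 73786773910618969200 + 72070802424325504800 + 70432829641954470600 + 68867655649911037920 + 67370532700999928400 + 65937117111616951200 + 64563427171791598050 + 63245806209101973600 + 61980890084919934128 = 13943237577224054960759, so H_50 = 13943237577224054960759/3099044504245996706400 (already in lowest terms) ≈ 4.49921. (The PNT-adjacent estimate ln(50) + γ ≈ 4.48924 matches within O(1/n).)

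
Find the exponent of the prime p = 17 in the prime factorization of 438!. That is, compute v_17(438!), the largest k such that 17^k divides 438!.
v_17(438!) = 26

Legendre's formula: v_p(n!) = Σ_{k ≥ 1} ⌊n / p^k⌋. For p = 17, n = 438, the terms are:
  ⌊438/17^1⌋ = ⌊438/17⌋ = 25
  ⌊438/17^2⌋ = ⌊438/289⌋ = 1
(the next term ⌊438/17^3⌋ = 0, terminating the sum). Summing: v_17(438!) = 25 + 1 = 26.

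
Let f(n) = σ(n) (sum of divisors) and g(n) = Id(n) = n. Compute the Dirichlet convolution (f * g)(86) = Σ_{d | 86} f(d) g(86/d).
(σ * Id)(86) = 435

Divisors of 86: [1, 2, 43, 86]. For each d | 86:
  d = 1: σ(1) · Id(86/1) = 1 · 86 = 86
  d = 2: σ(2) · Id(86/2) = 3 · 43 = 129
  d = 43: σ(43) · Id(86/43) = 44 · 2 = 88
  d = 86: σ(86) · Id(86/86) = 132 · 1 = 132
Summing: (σ * Id)(86) = 86 + 129 + 88 + 132 = 435.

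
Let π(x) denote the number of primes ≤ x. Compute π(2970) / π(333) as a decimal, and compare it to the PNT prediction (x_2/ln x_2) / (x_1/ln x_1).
π(2970)/π(333) = 428/67 ≈ 6.3881;  PNT prediction ≈ 6.4783.

π(333) = 67 and π(2970) = 428, so π(2970)/π(333) ≈ 6.3881. The PNT-predicted ratio is (2970/ln(2970)) / (333/ln(333)) ≈ 6.4783. The two agree to within a few percent, as expected.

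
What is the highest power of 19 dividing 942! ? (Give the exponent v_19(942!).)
v_19(942!) = 51

Legendre's formula: v_p(n!) = Σ_{k ≥ 1} ⌊n / p^k⌋. For p = 19, n = 942, the terms are:
  ⌊942/19^1⌋ = ⌊942/19⌋ = 49
  ⌊942/19^2⌋ = ⌊942/361⌋ = 2
(the next term ⌊942/19^3⌋ = 0, terminating the sum). Summing: v_19(942!) = 49 + 2 = 51.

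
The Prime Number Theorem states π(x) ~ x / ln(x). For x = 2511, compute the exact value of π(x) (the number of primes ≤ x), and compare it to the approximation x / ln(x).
π(2511) = 368;  x/ln(x) ≈ 320.75;  relative error ≈ 12.84%.

Directly count primes up to 2511: π(2511) = 368. The PNT approximation gives 2511/ln(2511) ≈ 2511/7.82844 ≈ 320.75. Relative error (π(x) − x/ln(x)) / π(x) ≈ 12.84%; the approximation is known to undercount slightly (Li(x) is a better estimate).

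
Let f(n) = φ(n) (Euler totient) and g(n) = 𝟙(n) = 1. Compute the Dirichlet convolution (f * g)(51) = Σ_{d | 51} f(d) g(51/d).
(φ * 𝟙)(51) = 51

Divisors of 51: [1, 3, 17, 51]. For each d | 51:
  d = 1: φ(1) · 𝟙(51/1) = 1 · 1 = 1
  d = 3: φ(3) · 𝟙(51/3) = 2 · 1 = 2
  d = 17: φ(17) · 𝟙(51/17) = 16 · 1 = 16
  d = 51: φ(51) · 𝟙(51/51) = 32 · 1 = 32
Summing: (φ * 𝟙)(51) = 1 + 2 + 16 + 32 = 51.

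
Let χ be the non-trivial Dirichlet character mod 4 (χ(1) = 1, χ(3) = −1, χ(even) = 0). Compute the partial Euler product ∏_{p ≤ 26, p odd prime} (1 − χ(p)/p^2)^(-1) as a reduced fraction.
∏ = 7900068038863/8628726988800

The odd primes p ≤ 26 are [3, 5, 7, 11, 13, 17, 19, 23]. For each, χ(p) = 1 if p ≡ 1 mod 4, χ(p) = −1 if p ≡ 3 mod 4. Taking (1 − χ(p)/p^2)^(-1) = p^2/(p^2 − χ(p)): (1 − (-1)/3^2)^(-1) · (1 − (1)/5^2)^(-1) · (1 − (-1)/7^2)^(-1) · (1 − (-1)/11^2)^(-1) · (1 − (1)/13^2)^(-1) · (1 − (1)/17^2)^(-1) · (1 − (-1)/19^2)^(-1) · (1 − (-1)/23^2)^(-1) = 7900068038863/8628726988800.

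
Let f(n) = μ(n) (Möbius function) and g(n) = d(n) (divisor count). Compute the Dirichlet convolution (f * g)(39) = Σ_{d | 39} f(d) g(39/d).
(μ * d)(39) = 1

Divisors of 39: [1, 3, 13, 39]. For each d | 39:
  d = 1: μ(1) · d(39/1) = 1 · 4 = 4
  d = 3: μ(3) · d(39/3) = -1 · 2 = -2
  d = 13: μ(13) · d(39/13) = -1 · 2 = -2
  d = 39: μ(39) · d(39/39) = 1 · 1 = 1
Summing: (μ * d)(39) = 4 + -2 + -2 + 1 = 1.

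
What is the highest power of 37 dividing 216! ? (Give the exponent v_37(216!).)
v_37(216!) = 5

Legendre's formula: v_p(n!) = Σ_{k ≥ 1} ⌊n / p^k⌋. For p = 37, n = 216, the terms are:
  ⌊216/37^1⌋ = ⌊216/37⌋ = 5
(the next term ⌊216/37^2⌋ = 0, terminating the sum). Summing: v_37(216!) = 5 = 5.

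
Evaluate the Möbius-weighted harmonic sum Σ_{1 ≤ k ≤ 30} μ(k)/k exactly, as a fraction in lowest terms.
Σ μ(k)/k = -65721449/2156564410

Values of μ(k) for 1 ≤ k ≤ 30: μ(1) = 1, μ(2) = -1, μ(3) = -1, μ(5) = -1, μ(6) = 1, μ(7) = -1, μ(10) = 1, μ(11) = -1, μ(13) = -1, μ(14) = 1, μ(15) = 1, μ(17) = -1, μ(19) = -1, μ(21) = 1, μ(22) = 1, μ(23) = -1, μ(26) = 1, μ(29) = -1, μ(30) = -1, with μ = 0 on non-squarefree integers. Summing μ(k)/k for k where μ(k) ≠ 0 gives -65721449/2156564410 ≈ -0.0305. (PNT ⟺ this sum → 0 as n → ∞.)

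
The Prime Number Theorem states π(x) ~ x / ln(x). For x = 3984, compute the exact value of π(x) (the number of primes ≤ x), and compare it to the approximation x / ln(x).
π(3984) = 549;  x/ln(x) ≈ 480.58;  relative error ≈ 12.46%.

Directly count primes up to 3984: π(3984) = 549. The PNT approximation gives 3984/ln(3984) ≈ 3984/8.29004 ≈ 480.58. Relative error (π(x) − x/ln(x)) / π(x) ≈ 12.46%; the approximation is known to undercount slightly (Li(x) is a better estimate).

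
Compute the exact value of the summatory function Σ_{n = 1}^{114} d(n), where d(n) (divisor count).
Σ_{n ≤ 114} d(n) = 562

Compute d(n) for each 1 ≤ n ≤ 114: d(1) = 1, d(2) = 2, d(3) = 2, d(4) = 3, d(5) = 2, d(6) = 4, d(7) = 2, d(8) = 4, d(9) = 3, d(10) = 4, d(11) = 2, d(12) = 6, d(13) = 2, d(14) = 4, d(15) = 4, d(16) = 5, d(17) = 2, d(18) = 6, d(19) = 2, d(20) = 6, d(21) = 4, d(22) = 4, d(23) = 2, d(24) = 8, d(25) = 3, d(26) = 4, d(27) = 4, d(28) = 6, d(29) = 2, d(30) = 8, d(31) = 2, d(32) = 6, d(33) = 4, d(34) = 4, d(35) = 4, d(36) = 9, d(37) = 2, d(38) = 4, d(39) = 4, d(40) = 8, d(41) = 2, d(42) = 8, d(43) = 2, d(44) = 6, d(45) = 6, d(46) = 4, d(47) = 2, d(48) = 10, d(49) = 3, d(50) = 6, d(51) = 4, d(52) = 6, d(53) = 2, d(54) = 8, d(55) = 4, d(56) = 8, d(57) = 4, d(58) = 4, d(59) = 2, d(60) = 12, d(61) = 2, d(62) = 4, d(63) = 6, d(64) = 7, d(65) = 4, d(66) = 8, d(67) = 2, d(68) = 6, d(69) = 4, d(70) = 8, d(71) = 2, d(72) = 12, d(73) = 2, d(74) = 4, d(75) = 6, d(76) = 6, d(77) = 4, d(78) = 8, d(79) = 2, d(80) = 10, d(81) = 5, d(82) = 4, d(83) = 2, d(84) = 12, d(85) = 4, d(86) = 4, d(87) = 4, d(88) = 8, d(89) = 2, d(90) = 12, d(91) = 4, d(92) = 6, d(93) = 4, d(94) = 4, d(95) = 4, d(96) = 12, d(97) = 2, d(98) = 6, d(99) = 6, d(100) = 9, d(101) = 2, d(102) = 8, d(103) = 2, d(104) = 8, d(105) = 8, d(106) = 4, d(107) = 2, d(108) = 12, d(109) = 2, d(110) = 8, d(111) = 4, d(112) = 10, d(113) = 2, d(114) = 8. Summing all 114 values: 562. (Dirichlet's divisor formula: Σ_{n ≤ x} d(n) = x ln(x) + (2γ − 1) x + O(√x). For x = 114, the asymptotic estimate is ≈ 557.53.)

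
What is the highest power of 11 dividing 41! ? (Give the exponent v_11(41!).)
v_11(41!) = 3

Legendre's formula: v_p(n!) = Σ_{k ≥ 1} ⌊n / p^k⌋. For p = 11, n = 41, the terms are:
  ⌊41/11^1⌋ = ⌊41/11⌋ = 3
(the next term ⌊41/11^2⌋ = 0, terminating the sum). Summing: v_11(41!) = 3 = 3.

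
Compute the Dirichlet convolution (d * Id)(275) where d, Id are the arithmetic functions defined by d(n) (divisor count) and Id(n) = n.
(d * Id)(275) = 494

Divisors of 275: [1, 5, 11, 25, 55, 275]. For each d | 275:
  d = 1: d(1) · Id(275/1) = 1 · 275 = 275
  d = 5: d(5) · Id(275/5) = 2 · 55 = 110
  d = 11: d(11) · Id(275/11) = 2 · 25 = 50
  d = 25: d(25) · Id(275/25) = 3 · 11 = 33
  d = 55: d(55) · Id(275/55) = 4 · 5 = 20
  d = 275: d(275) · Id(275/275) = 6 · 1 = 6
Summing: (d * Id)(275) = 275 + 110 + 50 + 33 + 20 + 6 = 494.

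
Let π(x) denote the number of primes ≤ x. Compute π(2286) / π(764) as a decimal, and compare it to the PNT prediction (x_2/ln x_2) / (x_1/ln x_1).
π(2286)/π(764) = 339/135 ≈ 2.5111;  PNT prediction ≈ 2.5682.

π(764) = 135 and π(2286) = 339, so π(2286)/π(764) ≈ 2.5111. The PNT-predicted ratio is (2286/ln(2286)) / (764/ln(764)) ≈ 2.5682. The two agree to within a few percent, as expected.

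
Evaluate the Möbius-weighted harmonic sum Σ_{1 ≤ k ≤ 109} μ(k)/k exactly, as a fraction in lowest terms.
Σ μ(k)/k = -112507215014412420639528093186025954164982/6660357067091784194720860996953995468452315

Values of μ(k) for 1 ≤ k ≤ 109: μ(1) = 1, μ(2) = -1, μ(3) = -1, μ(5) = -1, μ(6) = 1, μ(7) = -1, μ(10) = 1, μ(11) = -1, μ(13) = -1, μ(14) = 1, μ(15) = 1, μ(17) = -1, μ(19) = -1, μ(21) = 1, μ(22) = 1, μ(23) = -1, μ(26) = 1, μ(29) = -1, μ(30) = -1, μ(31) = -1, μ(33) = 1, μ(34) = 1, μ(35) = 1, μ(37) = -1, μ(38) = 1, μ(39) = 1, μ(41) = -1, μ(42) = -1, μ(43) = -1, μ(46) = 1, μ(47) = -1, μ(51) = 1, μ(53) = -1, μ(55) = 1, μ(57) = 1, μ(58) = 1, μ(59) = -1, μ(61) = -1, μ(62) = 1, μ(65) = 1, μ(66) = -1, μ(67) = -1, μ(69) = 1, μ(70) = -1, μ(71) = -1, μ(73) = -1, μ(74) = 1, μ(77) = 1, μ(78) = -1, μ(79) = -1, μ(82) = 1, μ(83) = -1, μ(85) = 1, μ(86) = 1, μ(87) = 1, μ(89) = -1, μ(91) = 1, μ(93) = 1, μ(94) = 1, μ(95) = 1, μ(97) = -1, μ(101) = -1, μ(102) = -1, μ(103) = -1, μ(105) = -1, μ(106) = 1, μ(107) = -1, μ(109) = -1, with μ = 0 on non-squarefree integers. Summing μ(k)/k for k where μ(k) ≠ 0 gives -112507215014412420639528093186025954164982/6660357067091784194720860996953995468452315 ≈ -0.0169. (PNT ⟺ this sum → 0 as n → ∞.)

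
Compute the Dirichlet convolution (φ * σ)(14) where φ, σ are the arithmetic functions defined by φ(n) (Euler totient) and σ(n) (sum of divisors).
(φ * σ)(14) = 56

Divisors of 14: [1, 2, 7, 14]. For each d | 14:
  d = 1: φ(1) · σ(14/1) = 1 · 24 = 24
  d = 2: φ(2) · σ(14/2) = 1 · 8 = 8
  d = 7: φ(7) · σ(14/7) = 6 · 3 = 18
  d = 14: φ(14) · σ(14/14) = 6 · 1 = 6
Summing: (φ * σ)(14) = 24 + 8 + 18 + 6 = 56.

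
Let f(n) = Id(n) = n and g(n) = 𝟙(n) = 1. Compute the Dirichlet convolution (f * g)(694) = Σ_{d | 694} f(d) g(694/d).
(Id * 𝟙)(694) = 1044

Divisors of 694: [1, 2, 347, 694]. For each d | 694:
  d = 1: Id(1) · 𝟙(694/1) = 1 · 1 = 1
  d = 2: Id(2) · 𝟙(694/2) = 2 · 1 = 2
  d = 347: Id(347) · 𝟙(694/347) = 347 · 1 = 347
  d = 694: Id(694) · 𝟙(694/694) = 694 · 1 = 694
Summing: (Id * 𝟙)(694) = 1 + 2 + 347 + 694 = 1044.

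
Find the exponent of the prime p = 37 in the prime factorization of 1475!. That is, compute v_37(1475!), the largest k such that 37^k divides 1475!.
v_37(1475!) = 40

Legendre's formula: v_p(n!) = Σ_{k ≥ 1} ⌊n / p^k⌋. For p = 37, n = 1475, the terms are:
  ⌊1475/37^1⌋ = ⌊1475/37⌋ = 39
  ⌊1475/37^2⌋ = ⌊1475/1369⌋ = 1
(the next term ⌊1475/37^3⌋ = 0, terminating the sum). Summing: v_37(1475!) = 39 + 1 = 40.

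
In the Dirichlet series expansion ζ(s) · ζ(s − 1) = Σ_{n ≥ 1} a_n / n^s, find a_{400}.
σ(400) = 961

In the product (Σ m^0/m^s)(Σ k / k^s) = Σ (Σ_{d | n} d) / n^s, the coefficient of 1/n^s is σ(n) = Σ_{d | n} d. For n = 400, divisors are [1, 2, 4, 5, 8, 10, 16, 20, 25, 40, 50, 80, 100, 200, 400]; summing: σ(400) = 961.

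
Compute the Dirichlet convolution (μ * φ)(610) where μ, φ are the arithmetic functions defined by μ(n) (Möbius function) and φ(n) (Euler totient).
(μ * φ)(610) = 0

Divisors of 610: [1, 2, 5, 10, 61, 122, 305, 610]. For each d | 610:
  d = 1: μ(1) · φ(610/1) = 1 · 240 = 240
  d = 2: μ(2) · φ(610/2) = -1 · 240 = -240
  d = 5: μ(5) · φ(610/5) = -1 · 60 = -60
  d = 10: μ(10) · φ(610/10) = 1 · 60 = 60
  d = 61: μ(61) · φ(610/61) = -1 · 4 = -4
  d = 122: μ(122) · φ(610/122) = 1 · 4 = 4
  d = 305: μ(305) · φ(610/305) = 1 · 1 = 1
  d = 610: μ(610) · φ(610/610) = -1 · 1 = -1
Summing: (μ * φ)(610) = 240 + -240 + -60 + 60 + -4 + 4 + 1 + -1 = 0.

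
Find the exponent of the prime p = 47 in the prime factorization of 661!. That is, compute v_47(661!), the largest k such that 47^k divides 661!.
v_47(661!) = 14

Legendre's formula: v_p(n!) = Σ_{k ≥ 1} ⌊n / p^k⌋. For p = 47, n = 661, the terms are:
  ⌊661/47^1⌋ = ⌊661/47⌋ = 14
(the next term ⌊661/47^2⌋ = 0, terminating the sum). Summing: v_47(661!) = 14 = 14.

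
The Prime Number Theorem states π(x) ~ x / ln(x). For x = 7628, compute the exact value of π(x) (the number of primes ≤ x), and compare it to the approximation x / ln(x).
π(7628) = 968;  x/ln(x) ≈ 853.28;  relative error ≈ 11.85%.

Directly count primes up to 7628: π(7628) = 968. The PNT approximation gives 7628/ln(7628) ≈ 7628/8.93958 ≈ 853.28. Relative error (π(x) − x/ln(x)) / π(x) ≈ 11.85%; the approximation is known to undercount slightly (Li(x) is a better estimate).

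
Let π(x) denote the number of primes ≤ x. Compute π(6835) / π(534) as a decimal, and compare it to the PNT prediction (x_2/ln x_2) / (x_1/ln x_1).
π(6835)/π(534) = 880/99 ≈ 8.8889;  PNT prediction ≈ 9.1040.

π(534) = 99 and π(6835) = 880, so π(6835)/π(534) ≈ 8.8889. The PNT-predicted ratio is (6835/ln(6835)) / (534/ln(534)) ≈ 9.1040. The two agree to within a few percent, as expected.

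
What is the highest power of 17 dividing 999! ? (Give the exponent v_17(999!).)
v_17(999!) = 61

Legendre's formula: v_p(n!) = Σ_{k ≥ 1} ⌊n / p^k⌋. For p = 17, n = 999, the terms are:
  ⌊999/17^1⌋ = ⌊999/17⌋ = 58
  ⌊999/17^2⌋ = ⌊999/289⌋ = 3
(the next term ⌊999/17^3⌋ = 0, terminating the sum). Summing: v_17(999!) = 58 + 3 = 61.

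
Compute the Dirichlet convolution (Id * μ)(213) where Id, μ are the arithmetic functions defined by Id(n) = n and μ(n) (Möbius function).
(Id * μ)(213) = 140

Divisors of 213: [1, 3, 71, 213]. For each d | 213:
  d = 1: Id(1) · μ(213/1) = 1 · 1 = 1
  d = 3: Id(3) · μ(213/3) = 3 · -1 = -3
  d = 71: Id(71) · μ(213/71) = 71 · -1 = -71
  d = 213: Id(213) · μ(213/213) = 213 · 1 = 213
Summing: (Id * μ)(213) = 1 + -3 + -71 + 213 = 140.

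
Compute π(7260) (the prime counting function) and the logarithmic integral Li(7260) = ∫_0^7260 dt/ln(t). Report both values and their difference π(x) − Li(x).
π(7260) = 928;  Li(7260) ≈ 943.64;  π(x) − Li(x) ≈ -15.64.

Direct count of primes ≤ 7260 gives π(7260) = 928. Numerical evaluation of the logarithmic integral gives Li(7260) ≈ 943.64. The difference π(x) − Li(x) ≈ -15.64 is typically negative for small/moderate x (Li(x) overestimates), though Littlewood's theorem shows this sign changes infinitely often.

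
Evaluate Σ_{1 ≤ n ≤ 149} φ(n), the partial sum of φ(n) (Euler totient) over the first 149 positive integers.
Σ_{n ≤ 149} φ(n) = 6818

Compute φ(n) for each 1 ≤ n ≤ 149: φ(1) = 1, φ(2) = 1, φ(3) = 2, φ(4) = 2, φ(5) = 4, φ(6) = 2, φ(7) = 6, φ(8) = 4, φ(9) = 6, φ(10) = 4, φ(11) = 10, φ(12) = 4, φ(13) = 12, φ(14) = 6, φ(15) = 8, φ(16) = 8, φ(17) = 16, φ(18) = 6, φ(19) = 18, φ(20) = 8, φ(21) = 12, φ(22) = 10, φ(23) = 22, φ(24) = 8, φ(25) = 20, φ(26) = 12, φ(27) = 18, φ(28) = 12, φ(29) = 28, φ(30) = 8, φ(31) = 30, φ(32) = 16, φ(33) = 20, φ(34) = 16, φ(35) = 24, φ(36) = 12, φ(37) = 36, φ(38) = 18, φ(39) = 24, φ(40) = 16, φ(41) = 40, φ(42) = 12, φ(43) = 42, φ(44) = 20, φ(45) = 24, φ(46) = 22, φ(47) = 46, φ(48) = 16, φ(49) = 42, φ(50) = 20, φ(51) = 32, φ(52) = 24, φ(53) = 52, φ(54) = 18, φ(55) = 40, φ(56) = 24, φ(57) = 36, φ(58) = 28, φ(59) = 58, φ(60) = 16, φ(61) = 60, φ(62) = 30, φ(63) = 36, φ(64) = 32, φ(65) = 48, φ(66) = 20, φ(67) = 66, φ(68) = 32, φ(69) = 44, φ(70) = 24, φ(71) = 70, φ(72) = 24, φ(73) = 72, φ(74) = 36, φ(75) = 40, φ(76) = 36, φ(77) = 60, φ(78) = 24, φ(79) = 78, φ(80) = 32, φ(81) = 54, φ(82) = 40, φ(83) = 82, φ(84) = 24, φ(85) = 64, φ(86) = 42, φ(87) = 56, φ(88) = 40, φ(89) = 88, φ(90) = 24, φ(91) = 72, φ(92) = 44, φ(93) = 60, φ(94) = 46, φ(95) = 72, φ(96) = 32, φ(97) = 96, φ(98) = 42, φ(99) = 60, φ(100) = 40, φ(101) = 100, φ(102) = 32, φ(103) = 102, φ(104) = 48, φ(105) = 48, φ(106) = 52, φ(107) = 106, φ(108) = 36, φ(109) = 108, φ(110) = 40, φ(111) = 72, φ(112) = 48, φ(113) = 112, φ(114) = 36, φ(115) = 88, φ(116) = 56, φ(117) = 72, φ(118) = 58, φ(119) = 96, φ(120) = 32, φ(121) = 110, φ(122) = 60, φ(123) = 80, φ(124) = 60, φ(125) = 100, φ(126) = 36, φ(127) = 126, φ(128) = 64, φ(129) = 84, φ(130) = 48, φ(131) = 130, φ(132) = 40, φ(133) = 108, φ(134) = 66, φ(135) = 72, φ(136) = 64, φ(137) = 136, φ(138) = 44, φ(139) = 138, φ(140) = 48, φ(141) = 92, φ(142) = 70, φ(143) = 120, φ(144) = 48, φ(145) = 112, φ(146) = 72, φ(147) = 84, φ(148) = 72, φ(149) = 148. Summing all 149 values: 6818. (Average order: Σ_{n ≤ x} φ(n) ~ (3/π²) x². For x = 149, (3/π²)·149² ≈ 6748.29.)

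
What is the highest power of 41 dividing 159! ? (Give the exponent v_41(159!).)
v_41(159!) = 3

Legendre's formula: v_p(n!) = Σ_{k ≥ 1} ⌊n / p^k⌋. For p = 41, n = 159, the terms are:
  ⌊159/41^1⌋ = ⌊159/41⌋ = 3
(the next term ⌊159/41^2⌋ = 0, terminating the sum). Summing: v_41(159!) = 3 = 3.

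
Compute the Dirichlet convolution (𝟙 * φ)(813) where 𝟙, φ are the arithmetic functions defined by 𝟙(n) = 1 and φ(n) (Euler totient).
(𝟙 * φ)(813) = 813

Divisors of 813: [1, 3, 271, 813]. For each d | 813:
  d = 1: 𝟙(1) · φ(813/1) = 1 · 540 = 540
  d = 3: 𝟙(3) · φ(813/3) = 1 · 270 = 270
  d = 271: 𝟙(271) · φ(813/271) = 1 · 2 = 2
  d = 813: 𝟙(813) · φ(813/813) = 1 · 1 = 1
Summing: (𝟙 * φ)(813) = 540 + 270 + 2 + 1 = 813.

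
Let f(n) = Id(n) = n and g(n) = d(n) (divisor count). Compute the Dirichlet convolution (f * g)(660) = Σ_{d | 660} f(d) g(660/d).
(Id * d)(660) = 5005

Divisors of 660: [1, 2, 3, 4, 5, 6, 10, 11, 12, 15, 20, 22, 30, 33, 44, 55, 60, 66, 110, 132, 165, 220, 330, 660]. For each d | 660:
  d = 1: Id(1) · d(660/1) = 1 · 24 = 24
  d = 2: Id(2) · d(660/2) = 2 · 16 = 32
  d = 3: Id(3) · d(660/3) = 3 · 12 = 36
  d = 4: Id(4) · d(660/4) = 4 · 8 = 32
  d = 5: Id(5) · d(660/5) = 5 · 12 = 60
  d = 6: Id(6) · d(660/6) = 6 · 8 = 48
  d = 10: Id(10) · d(660/10) = 10 · 8 = 80
  d = 11: Id(11) · d(660/11) = 11 · 12 = 132
  d = 12: Id(12) · d(660/12) = 12 · 4 = 48
  d = 15: Id(15) · d(660/15) = 15 · 6 = 90
  d = 20: Id(20) · d(660/20) = 20 · 4 = 80
  d = 22: Id(22) · d(660/22) = 22 · 8 = 176
  d = 30: Id(30) · d(660/30) = 30 · 4 = 120
  d = 33: Id(33) · d(660/33) = 33 · 6 = 198
  d = 44: Id(44) · d(660/44) = 44 · 4 = 176
  d = 55: Id(55) · d(660/55) = 55 · 6 = 330
  d = 60: Id(60) · d(660/60) = 60 · 2 = 120
  d = 66: Id(66) · d(660/66) = 66 · 4 = 264
  d = 110: Id(110) · d(660/110) = 110 · 4 = 440
  d = 132: Id(132) · d(660/132) = 132 · 2 = 264
  d = 165: Id(165) · d(660/165) = 165 · 3 = 495
  d = 220: Id(220) · d(660/220) = 220 · 2 = 440
  d = 330: Id(330) · d(660/330) = 330 · 2 = 660
  d = 660: Id(660) · d(660/660) = 660 · 1 = 660
Summing: (Id * d)(660) = 24 + 32 + 36 + 32 + 60 + 48 + 80 + 132 + 48 + 90 + 80 + 176 + 120 + 198 + 176 + 330 + 120 + 264 + 440 + 264 + 495 + 440 + 660 + 660 = 5005.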